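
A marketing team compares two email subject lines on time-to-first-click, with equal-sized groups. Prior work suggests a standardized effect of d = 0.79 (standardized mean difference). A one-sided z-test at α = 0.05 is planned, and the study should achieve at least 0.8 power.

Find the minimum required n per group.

Set Φ(δ − 1.645) = 0.8; then δ − 1.645 = Φ⁻¹(0.8) = 0.842, giving δ = 2.486.
δ = d·√(n/2) ⇒ n = 2(δ/d)² = 2 × (2.486 / 0.79)² = 19.81.
Round up to the next whole unit.

n = 20 per group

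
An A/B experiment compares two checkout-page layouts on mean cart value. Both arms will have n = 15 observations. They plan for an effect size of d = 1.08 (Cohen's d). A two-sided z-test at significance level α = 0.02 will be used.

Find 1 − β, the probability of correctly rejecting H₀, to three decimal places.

Noncentrality parameter: δ = d·√(n/2) = 1.08 × √(15/2) = 2.9577
Two-sided α = 0.02 → critical value z_{0.01} = 2.326.
Power = Φ(δ − 2.326) + Φ(−δ − 2.326) = Φ(0.631) + Φ(-5.284) = 0.7361 + 0.0000 = 0.7361.

Power ≈ 0.736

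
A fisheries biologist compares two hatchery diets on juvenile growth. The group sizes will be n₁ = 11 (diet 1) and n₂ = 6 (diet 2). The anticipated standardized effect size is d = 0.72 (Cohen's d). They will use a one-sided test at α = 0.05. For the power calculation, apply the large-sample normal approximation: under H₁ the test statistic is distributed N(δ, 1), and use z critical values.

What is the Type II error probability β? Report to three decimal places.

Noncentrality parameter: δ = d / √(1/n₁ + 1/n₂) = 0.72 / √(1/11 + 1/6) = 1.4187
One-sided α = 0.05 → critical value z_{0.05} = 1.645.
Power = Φ(δ − 1.645) = Φ(-0.226) = 0.4105.
Type II error: β = 1 − power = 1 − 0.4105 = 0.5895.

β ≈ 0.589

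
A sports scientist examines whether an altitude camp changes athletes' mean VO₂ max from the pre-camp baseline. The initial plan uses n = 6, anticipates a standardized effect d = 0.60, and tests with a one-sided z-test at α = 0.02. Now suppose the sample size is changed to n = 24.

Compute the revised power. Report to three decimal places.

With n = 24: δ = d·√n = 0.60 × √24 = 2.9394. Critical value z_{0.02} = 2.054.
Revised power = P(Z > 2.054 − δ) = Φ(0.886) = 0.8121.

Power ≈ 0.812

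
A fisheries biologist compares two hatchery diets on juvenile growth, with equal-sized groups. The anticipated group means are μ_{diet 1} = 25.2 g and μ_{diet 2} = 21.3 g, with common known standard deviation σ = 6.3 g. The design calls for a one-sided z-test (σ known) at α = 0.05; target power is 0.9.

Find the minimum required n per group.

n = 45 per group

Standardized effect: d = |μ_{diet 1} − μ_{diet 2}| / σ = |25.2 − 21.3| / 6.3 = 0.6190
For power 0.9 need Φ(δ − z_{0.05}) = 0.9, so δ = z_{0.05} + z_{0.10} = 1.645 + 1.282 = 2.926.
δ = d·√(n/2) ⇒ n = 2(δ/d)² = 2 × (2.926 / 0.6190)² = 44.69.
Round up to the next whole unit.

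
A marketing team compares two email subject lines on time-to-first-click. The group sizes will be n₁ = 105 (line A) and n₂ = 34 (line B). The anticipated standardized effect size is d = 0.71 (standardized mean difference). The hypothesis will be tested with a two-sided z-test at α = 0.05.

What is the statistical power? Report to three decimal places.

Power ≈ 0.949

Noncentrality parameter: δ = d / √(1/n₁ + 1/n₂) = 0.71 / √(1/105 + 1/34) = 3.5982
Two-sided α = 0.05 → critical value z_{0.025} = 1.960.
Power = Φ(δ − 1.960) + Φ(−δ − 1.960) = Φ(1.638) + Φ(-5.558) = 0.9493 + 0.0000 = 0.9493.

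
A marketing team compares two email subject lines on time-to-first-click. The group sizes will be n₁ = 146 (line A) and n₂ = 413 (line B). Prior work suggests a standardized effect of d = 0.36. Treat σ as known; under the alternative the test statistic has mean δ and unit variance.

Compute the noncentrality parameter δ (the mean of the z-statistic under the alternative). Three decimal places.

δ ≈ 3.739

δ = d / √(1/n₁ + 1/n₂) = 0.36 / √(1/146 + 1/413) = 3.7389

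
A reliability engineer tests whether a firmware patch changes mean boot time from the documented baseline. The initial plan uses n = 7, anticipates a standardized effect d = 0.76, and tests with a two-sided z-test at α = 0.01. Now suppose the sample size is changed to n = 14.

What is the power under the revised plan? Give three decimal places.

Power ≈ 0.606

With n = 14: δ = d·√n = 0.76 × √14 = 2.8437. Critical value z_{0.005} = 2.576.
Revised power = Φ(δ − 2.576) + Φ(−δ − 2.576) = Φ(0.268) + Φ(-5.419) = 0.6056 + 0.0000 = 0.6056.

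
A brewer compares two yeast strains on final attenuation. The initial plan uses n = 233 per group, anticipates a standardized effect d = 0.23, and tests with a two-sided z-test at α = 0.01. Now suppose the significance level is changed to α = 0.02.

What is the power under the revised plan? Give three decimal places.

Power ≈ 0.562

δ = d·√(n/2) = 0.23 × √(233/2) = 2.4825 (unchanged). New critical value: z_{0.01} = 2.326.
Revised power = Φ(δ − 2.326) + Φ(−δ − 2.326) = Φ(0.156) + Φ(-4.809) = 0.5620 + 0.0000 = 0.5620.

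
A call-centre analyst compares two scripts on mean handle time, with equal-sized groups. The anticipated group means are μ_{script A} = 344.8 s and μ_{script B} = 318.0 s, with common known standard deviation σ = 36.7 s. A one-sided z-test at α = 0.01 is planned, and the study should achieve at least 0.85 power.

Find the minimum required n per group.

n = 43 per group

Standardized effect: d = |μ_{script A} − μ_{script B}| / σ = |344.8 − 318.0| / 36.7 = 0.7302
Set Φ(δ − 2.326) = 0.85; then δ − 2.326 = Φ⁻¹(0.85) = 1.036, giving δ = 3.363.
δ = d·√(n/2) ⇒ n = 2(δ/d)² = 2 × (3.363 / 0.7302)² = 42.41.
Round up to the next whole unit.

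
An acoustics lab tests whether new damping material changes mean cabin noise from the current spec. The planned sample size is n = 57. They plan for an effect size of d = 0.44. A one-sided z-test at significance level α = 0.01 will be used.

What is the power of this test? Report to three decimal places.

Power ≈ 0.840

Noncentrality parameter: δ = d·√n = 0.44 × √57 = 3.3219
One-sided α = 0.01 → critical value z_{0.01} = 2.326.
Power = Φ(δ − 2.326) = Φ(0.996) = 0.8403.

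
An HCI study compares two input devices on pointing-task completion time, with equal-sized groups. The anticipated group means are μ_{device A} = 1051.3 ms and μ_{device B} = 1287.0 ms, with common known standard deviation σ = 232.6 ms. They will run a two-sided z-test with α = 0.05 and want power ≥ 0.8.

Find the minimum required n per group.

Standardized effect: d = |μ_{device A} − μ_{device B}| / σ = |1051.3 − 1287.0| / 232.6 = 1.0133
Set Φ(δ − 1.960) = 0.8; then δ − 1.960 = Φ⁻¹(0.8) = 0.842, giving δ = 2.802.
(Ignoring the negligible lower-tail rejection probability gives the usual closed-form inversion.)
δ = d·√(n/2) ⇒ n = 2(δ/d)² = 2 × (2.802 / 1.0133)² = 15.29.
Round up to the next whole unit.

n = 16 per group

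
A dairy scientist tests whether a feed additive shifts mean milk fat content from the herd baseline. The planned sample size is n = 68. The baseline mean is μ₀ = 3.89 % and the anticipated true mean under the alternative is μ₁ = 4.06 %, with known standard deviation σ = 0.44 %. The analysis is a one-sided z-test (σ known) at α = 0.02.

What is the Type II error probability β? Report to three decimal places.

Standardized effect: d = |μ₁ − μ₀| / σ = |4.06 − 3.89| / 0.44 = 0.3864
Noncentrality parameter: δ = d·√n = 0.3864 × √68 = 3.1860
One-sided α = 0.02 → critical value z_{0.02} = 2.054.
Power = P(Z > 2.054 − δ) = Φ(1.132) = 0.8712.
Type II error: β = 1 − power = 1 − 0.8712 = 0.1288.

β ≈ 0.129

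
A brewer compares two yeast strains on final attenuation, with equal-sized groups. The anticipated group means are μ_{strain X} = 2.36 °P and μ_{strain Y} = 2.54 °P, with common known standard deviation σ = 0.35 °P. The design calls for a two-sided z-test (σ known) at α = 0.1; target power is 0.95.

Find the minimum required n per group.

Standardized effect: d = |μ_{strain X} − μ_{strain Y}| / σ = |2.36 − 2.54| / 0.35 = 0.5143
Set Φ(δ − 1.645) = 0.95; then δ − 1.645 = Φ⁻¹(0.95) = 1.645, giving δ = 3.290.
(Ignoring the negligible lower-tail rejection probability gives the usual closed-form inversion.)
δ = d·√(n/2) ⇒ n = 2(δ/d)² = 2 × (3.290 / 0.5143)² = 81.83.
Rounding up, n = 82 per group.

n = 82 per group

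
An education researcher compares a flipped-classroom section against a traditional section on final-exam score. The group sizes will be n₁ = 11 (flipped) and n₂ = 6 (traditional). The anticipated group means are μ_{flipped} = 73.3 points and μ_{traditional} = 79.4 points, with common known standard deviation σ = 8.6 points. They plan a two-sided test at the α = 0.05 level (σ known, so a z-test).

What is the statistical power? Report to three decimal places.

Power ≈ 0.287

Standardized effect: d = |μ_{flipped} − μ_{traditional}| / σ = |73.3 − 79.4| / 8.6 = 0.7093
Noncentrality parameter: δ = d / √(1/n₁ + 1/n₂) = 0.7093 / √(1/11 + 1/6) = 1.3976
Two-sided α = 0.05 → critical value z_{0.025} = 1.960.
Power = Φ(δ − 1.960) + Φ(−δ − 1.960) = Φ(-0.562) + Φ(-3.358) = 0.2869 + 0.0004 = 0.2873.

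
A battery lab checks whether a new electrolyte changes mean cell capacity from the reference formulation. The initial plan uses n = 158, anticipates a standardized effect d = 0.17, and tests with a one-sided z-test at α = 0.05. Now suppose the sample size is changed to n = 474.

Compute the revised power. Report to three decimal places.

Power ≈ 0.980

With n = 474: δ = d·√n = 0.17 × √474 = 3.7012. Critical value z_{0.05} = 1.645.
Revised power = P(Z > 1.645 − δ) = Φ(2.056) = 0.9801.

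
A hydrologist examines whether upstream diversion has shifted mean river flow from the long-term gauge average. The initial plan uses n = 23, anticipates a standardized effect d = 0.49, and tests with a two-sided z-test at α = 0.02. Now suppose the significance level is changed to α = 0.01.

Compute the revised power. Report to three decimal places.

δ = d·√n = 0.49 × √23 = 2.3500 (unchanged). New critical value: z_{0.005} = 2.576.
Revised power = Φ(δ − 2.576) + Φ(−δ − 2.576) = Φ(-0.226) + Φ(-4.926) = 0.4107 + 0.0000 = 0.4107.

Power ≈ 0.411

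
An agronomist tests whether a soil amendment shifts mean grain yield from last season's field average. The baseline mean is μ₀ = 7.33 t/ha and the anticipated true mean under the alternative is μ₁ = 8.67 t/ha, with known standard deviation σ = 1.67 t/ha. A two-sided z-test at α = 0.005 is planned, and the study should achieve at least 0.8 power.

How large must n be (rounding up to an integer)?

Standardized effect: d = |μ₁ − μ₀| / σ = |8.67 − 7.33| / 1.67 = 0.8024
For power 0.8 need Φ(δ − z_{0.0025}) = 0.8, so δ = z_{0.0025} + z_{0.20} = 2.807 + 0.842 = 3.649.
(Ignoring the negligible lower-tail rejection probability gives the usual closed-form inversion.)
δ = d·√n ⇒ n = (δ/d)² = (3.649 / 0.8024)² = 20.68.
Round up to the next whole unit.

n = 21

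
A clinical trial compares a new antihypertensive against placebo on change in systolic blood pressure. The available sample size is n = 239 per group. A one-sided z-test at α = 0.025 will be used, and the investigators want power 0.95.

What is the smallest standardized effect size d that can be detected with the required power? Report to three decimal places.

Need Φ(δ − 1.960) = 0.95, so δ = 1.960 + 1.645 = 3.605.
δ = d·√(n/2) ⇒ d = δ/√(n/2) = 3.605/√(239/2) = 0.3298.

d ≈ 0.330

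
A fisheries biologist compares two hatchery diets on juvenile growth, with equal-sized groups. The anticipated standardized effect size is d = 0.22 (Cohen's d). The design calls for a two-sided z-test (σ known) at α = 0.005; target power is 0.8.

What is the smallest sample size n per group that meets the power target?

n = 551 per group

Set Φ(δ − 2.807) = 0.8; then δ − 2.807 = Φ⁻¹(0.8) = 0.842, giving δ = 3.649.
(Ignoring the negligible lower-tail rejection probability gives the usual closed-form inversion.)
δ = d·√(n/2) ⇒ n = 2(δ/d)² = 2 × (3.649 / 0.22)² = 550.11.
Rounding up, n = 551 per group.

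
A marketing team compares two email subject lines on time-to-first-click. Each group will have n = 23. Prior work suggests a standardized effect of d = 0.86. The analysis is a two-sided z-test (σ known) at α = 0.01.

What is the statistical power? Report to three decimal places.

Noncentrality parameter: δ = d·√(n/2) = 0.86 × √(23/2) = 2.9164
Critical value for a two-sided test at α = 0.01: z_{α/2} = 2.576.
Power = Φ(δ − 2.576) + Φ(−δ − 2.576) = Φ(0.341) + Φ(-5.492) = 0.6333 + 0.0000 = 0.6333.

Power ≈ 0.633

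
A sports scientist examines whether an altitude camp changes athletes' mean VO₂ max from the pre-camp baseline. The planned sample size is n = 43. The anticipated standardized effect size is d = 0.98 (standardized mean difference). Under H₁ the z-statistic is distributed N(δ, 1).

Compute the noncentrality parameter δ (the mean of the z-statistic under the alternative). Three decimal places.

The noncentrality parameter scales effect size by the design's sample-size factor: δ = d·√n = 0.98 × √43 = 6.4263

δ ≈ 6.426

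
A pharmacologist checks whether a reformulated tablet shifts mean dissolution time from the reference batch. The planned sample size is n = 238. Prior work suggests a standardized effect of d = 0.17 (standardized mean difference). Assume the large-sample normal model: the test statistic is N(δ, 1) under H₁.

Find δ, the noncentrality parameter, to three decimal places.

δ ≈ 2.623

The noncentrality parameter scales effect size by the design's sample-size factor: δ = d·√n = 0.17 × √238 = 2.6226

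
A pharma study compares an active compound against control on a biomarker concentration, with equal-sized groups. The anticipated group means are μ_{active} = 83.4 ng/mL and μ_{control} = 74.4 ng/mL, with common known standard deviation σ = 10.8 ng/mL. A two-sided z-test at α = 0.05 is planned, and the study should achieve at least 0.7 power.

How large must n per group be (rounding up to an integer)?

n = 18 per group

Standardized effect: d = |μ_{active} − μ_{control}| / σ = |83.4 − 74.4| / 10.8 = 0.8333
For power 0.7 need Φ(δ − z_{0.025}) = 0.7, so δ = z_{0.025} + z_{0.30} = 1.960 + 0.524 = 2.484.
(Ignoring the negligible lower-tail rejection probability gives the usual closed-form inversion.)
δ = d·√(n/2) ⇒ n = 2(δ/d)² = 2 × (2.484 / 0.8333)² = 17.78.
Rounding up, n = 18 per group.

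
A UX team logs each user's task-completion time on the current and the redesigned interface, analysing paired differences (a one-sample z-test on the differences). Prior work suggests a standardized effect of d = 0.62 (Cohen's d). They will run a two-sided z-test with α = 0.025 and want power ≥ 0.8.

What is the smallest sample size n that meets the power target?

Set Φ(δ − 2.241) = 0.8; then δ − 2.241 = Φ⁻¹(0.8) = 0.842, giving δ = 3.083.
(The Φ(−δ − z_{α/2}) term is vanishingly small for δ > 0 and is dropped in the standard sample-size formula.)
δ = d·√n ⇒ n = (δ/d)² = (3.083 / 0.62)² = 24.73.
Round up to the next whole unit.

n = 25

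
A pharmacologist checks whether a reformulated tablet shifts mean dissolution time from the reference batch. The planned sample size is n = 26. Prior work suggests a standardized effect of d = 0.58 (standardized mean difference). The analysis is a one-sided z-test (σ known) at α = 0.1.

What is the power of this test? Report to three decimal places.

Power ≈ 0.953

Noncentrality parameter: δ = d·√n = 0.58 × √26 = 2.9574
One-sided α = 0.1 → critical value z_{0.1} = 1.282.
Power = P(Z > 1.282 − δ) = Φ(1.676) = 0.9531.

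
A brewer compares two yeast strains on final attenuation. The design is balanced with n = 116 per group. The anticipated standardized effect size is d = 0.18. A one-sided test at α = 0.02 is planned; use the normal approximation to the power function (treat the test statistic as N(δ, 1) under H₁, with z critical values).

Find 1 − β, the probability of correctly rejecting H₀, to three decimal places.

Noncentrality parameter: δ = d·√(n/2) = 0.18 × √(116/2) = 1.3708
Critical value for a one-sided test at α = 0.02: z_α = 2.054.
Power = P(Z > 2.054 − δ) = Φ(-0.683) = 0.2473.

Power ≈ 0.247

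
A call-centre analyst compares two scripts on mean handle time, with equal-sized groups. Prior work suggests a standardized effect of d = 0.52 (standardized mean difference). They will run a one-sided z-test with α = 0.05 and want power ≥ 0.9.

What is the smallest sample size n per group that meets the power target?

n = 64 per group

Set Φ(δ − 1.645) = 0.9; then δ − 1.645 = Φ⁻¹(0.9) = 1.282, giving δ = 2.926.
δ = d·√(n/2) ⇒ n = 2(δ/d)² = 2 × (2.926 / 0.52)² = 63.34.
Rounding up, n = 64 per group.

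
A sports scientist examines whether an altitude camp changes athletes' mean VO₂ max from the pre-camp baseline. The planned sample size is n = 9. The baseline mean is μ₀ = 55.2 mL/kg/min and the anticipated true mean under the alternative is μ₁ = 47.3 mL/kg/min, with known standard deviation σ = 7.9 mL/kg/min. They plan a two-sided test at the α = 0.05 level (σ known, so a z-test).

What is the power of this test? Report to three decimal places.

Standardized effect: d = |μ₁ − μ₀| / σ = |47.3 − 55.2| / 7.9 = 1.0000
Noncentrality parameter: δ = d·√n = 1.0000 × √9 = 3.0000
Two-sided α = 0.05 → critical value z_{0.025} = 1.960.
Power = Φ(δ − 1.960) + Φ(−δ − 1.960) = Φ(1.040) + Φ(-4.960) = 0.8508 + 0.0000 = 0.8508.

Power ≈ 0.851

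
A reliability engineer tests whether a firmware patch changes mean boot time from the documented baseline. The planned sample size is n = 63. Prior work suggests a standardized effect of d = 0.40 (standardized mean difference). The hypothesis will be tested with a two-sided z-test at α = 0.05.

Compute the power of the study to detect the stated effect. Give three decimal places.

Noncentrality parameter: δ = d·√n = 0.40 × √63 = 3.1749
Critical value for a two-sided test at α = 0.05: z_{α/2} = 1.960.
Power = Φ(δ − 1.960) + Φ(−δ − 1.960) = Φ(1.215) + Φ(-5.135) = 0.8878 + 0.0000 = 0.8878.

Power ≈ 0.888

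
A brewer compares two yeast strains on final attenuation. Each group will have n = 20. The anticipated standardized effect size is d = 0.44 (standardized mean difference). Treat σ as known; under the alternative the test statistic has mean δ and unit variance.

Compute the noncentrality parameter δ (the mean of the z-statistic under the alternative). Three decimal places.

δ ≈ 1.391

δ = d·√(n/2) = 0.44 × √(20/2) = 1.3914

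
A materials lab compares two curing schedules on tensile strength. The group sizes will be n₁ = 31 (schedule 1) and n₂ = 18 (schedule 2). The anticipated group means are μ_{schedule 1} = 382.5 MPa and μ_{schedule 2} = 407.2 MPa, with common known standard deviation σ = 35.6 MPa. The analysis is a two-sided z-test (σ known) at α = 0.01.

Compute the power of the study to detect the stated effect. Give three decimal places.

Power ≈ 0.407

Standardized effect: d = |μ_{schedule 1} − μ_{schedule 2}| / σ = |382.5 − 407.2| / 35.6 = 0.6938
Noncentrality parameter: δ = d / √(1/n₁ + 1/n₂) = 0.6938 / √(1/31 + 1/18) = 2.3413
Two-sided α = 0.01 → critical value z_{0.005} = 2.576.
Power = Φ(δ − 2.576) + Φ(−δ − 2.576) = Φ(-0.234) + Φ(-4.917) = 0.4073 + 0.0000 = 0.4073.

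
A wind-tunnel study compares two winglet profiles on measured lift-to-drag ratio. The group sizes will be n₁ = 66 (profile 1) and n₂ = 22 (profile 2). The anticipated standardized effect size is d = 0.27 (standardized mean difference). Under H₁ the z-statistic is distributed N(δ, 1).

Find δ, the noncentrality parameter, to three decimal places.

δ = d / √(1/n₁ + 1/n₂) = 0.27 / √(1/66 + 1/22) = 1.0967

δ ≈ 1.097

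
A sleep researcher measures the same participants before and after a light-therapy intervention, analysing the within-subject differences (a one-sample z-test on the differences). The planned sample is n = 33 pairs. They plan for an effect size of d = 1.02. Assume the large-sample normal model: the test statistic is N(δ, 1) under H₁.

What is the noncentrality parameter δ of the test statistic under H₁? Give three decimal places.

The noncentrality parameter scales effect size by the design's sample-size factor: δ = d·√n = 1.02 × √33 = 5.8595

δ ≈ 5.859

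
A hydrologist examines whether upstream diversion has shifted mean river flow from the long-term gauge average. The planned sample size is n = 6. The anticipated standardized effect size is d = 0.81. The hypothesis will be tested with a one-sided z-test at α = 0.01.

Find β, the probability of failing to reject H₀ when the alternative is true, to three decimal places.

β ≈ 0.634

Noncentrality parameter: δ = d·√n = 0.81 × √6 = 1.9841
One-sided α = 0.01 → critical value z_{0.01} = 2.326.
Power = Φ(δ − 2.326) = Φ(-0.342) = 0.3661.
Type II error: β = 1 − power = 1 − 0.3661 = 0.6339.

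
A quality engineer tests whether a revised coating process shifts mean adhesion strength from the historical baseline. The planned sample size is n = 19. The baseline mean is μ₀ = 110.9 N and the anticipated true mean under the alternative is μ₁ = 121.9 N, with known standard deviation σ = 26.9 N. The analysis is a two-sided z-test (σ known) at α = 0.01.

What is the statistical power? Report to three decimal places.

Standardized effect: d = |μ₁ − μ₀| / σ = |121.9 − 110.9| / 26.9 = 0.4089
Noncentrality parameter: δ = d·√n = 0.4089 × √19 = 1.7824
Two-sided α = 0.01 → critical value z_{0.005} = 2.576.
Power = Φ(δ − 2.576) + Φ(−δ − 2.576) = Φ(-0.793) + Φ(-4.358) = 0.2138 + 0.0000 = 0.2138.

Power ≈ 0.214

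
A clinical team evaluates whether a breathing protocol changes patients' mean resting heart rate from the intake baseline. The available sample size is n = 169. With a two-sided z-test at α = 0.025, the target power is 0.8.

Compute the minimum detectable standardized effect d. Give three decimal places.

Need Φ(δ − 2.241) = 0.8, so δ = 2.241 + 0.842 = 3.083.
(The second rejection-region term Φ(−δ − z_{α/2}) is negligible and dropped.)
δ = d·√n ⇒ d = δ/√n = 3.083/√169 = 0.2372.

d ≈ 0.237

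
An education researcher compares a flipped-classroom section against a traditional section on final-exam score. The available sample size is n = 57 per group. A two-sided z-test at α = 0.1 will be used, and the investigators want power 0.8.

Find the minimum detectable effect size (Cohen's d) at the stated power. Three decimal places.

Required noncentrality: δ = z_{0.05} + z_{0.20} = 1.645 + 0.842 = 2.486.
(The second rejection-region term Φ(−δ − z_{α/2}) is negligible and dropped.)
δ = d·√(n/2) ⇒ d = δ/√(n/2) = 2.486/√(57/2) = 0.4658.

d ≈ 0.466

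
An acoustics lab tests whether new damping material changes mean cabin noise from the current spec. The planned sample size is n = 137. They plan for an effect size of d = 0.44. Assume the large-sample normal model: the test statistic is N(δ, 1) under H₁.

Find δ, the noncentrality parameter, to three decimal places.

The noncentrality parameter scales effect size by the design's sample-size factor: δ = d·√n = 0.44 × √137 = 5.1501

δ ≈ 5.150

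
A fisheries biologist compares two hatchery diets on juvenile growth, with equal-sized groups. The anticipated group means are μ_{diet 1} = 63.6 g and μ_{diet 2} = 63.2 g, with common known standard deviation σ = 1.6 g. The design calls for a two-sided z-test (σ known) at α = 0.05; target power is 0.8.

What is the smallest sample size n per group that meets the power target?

n = 252 per group

Standardized effect: d = |μ_{diet 1} − μ_{diet 2}| / σ = |63.6 − 63.2| / 1.6 = 0.2500
Set Φ(δ − 1.960) = 0.8; then δ − 1.960 = Φ⁻¹(0.8) = 0.842, giving δ = 2.802.
(Ignoring the negligible lower-tail rejection probability gives the usual closed-form inversion.)
δ = d·√(n/2) ⇒ n = 2(δ/d)² = 2 × (2.802 / 0.2500)² = 251.16.
Rounding up, n = 252 per group.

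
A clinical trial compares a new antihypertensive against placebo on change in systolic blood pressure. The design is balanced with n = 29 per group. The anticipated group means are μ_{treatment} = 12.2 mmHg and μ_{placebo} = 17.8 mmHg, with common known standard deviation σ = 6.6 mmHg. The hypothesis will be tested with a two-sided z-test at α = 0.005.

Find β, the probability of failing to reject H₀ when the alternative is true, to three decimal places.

Standardized effect: d = |μ_{treatment} − μ_{placebo}| / σ = |12.2 − 17.8| / 6.6 = 0.8485
Noncentrality parameter: λ = d·√(n/2) = 0.8485 × √(29/2) = 3.2309
Critical value for a two-sided test at α = 0.005: z_{α/2} = 2.807.
Power = Φ(λ − 2.807) + Φ(−λ − 2.807) = Φ(0.424) + Φ(-6.038) = 0.6642 + 0.0000 = 0.6642.
Type II error: β = 1 − power = 1 − 0.6642 = 0.3358.

β ≈ 0.336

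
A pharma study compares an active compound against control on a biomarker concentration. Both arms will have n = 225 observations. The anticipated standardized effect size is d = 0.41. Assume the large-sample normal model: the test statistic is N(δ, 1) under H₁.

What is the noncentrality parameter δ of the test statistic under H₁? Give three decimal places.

δ ≈ 4.349

δ = d·√(n/2) = 0.41 × √(225/2) = 4.3487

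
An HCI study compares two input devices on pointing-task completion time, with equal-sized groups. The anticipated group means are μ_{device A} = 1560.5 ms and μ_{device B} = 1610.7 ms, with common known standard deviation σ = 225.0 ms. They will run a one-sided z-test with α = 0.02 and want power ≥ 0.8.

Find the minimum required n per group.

Standardized effect: d = |μ_{device A} − μ_{device B}| / σ = |1560.5 − 1610.7| / 225.0 = 0.2231
For power 0.8 need Φ(δ − z_{0.02}) = 0.8, so δ = z_{0.02} + z_{0.20} = 2.054 + 0.842 = 2.895.
δ = d·√(n/2) ⇒ n = 2(δ/d)² = 2 × (2.895 / 0.2231)² = 336.82.
Rounding up, n = 337 per group.

n = 337 per group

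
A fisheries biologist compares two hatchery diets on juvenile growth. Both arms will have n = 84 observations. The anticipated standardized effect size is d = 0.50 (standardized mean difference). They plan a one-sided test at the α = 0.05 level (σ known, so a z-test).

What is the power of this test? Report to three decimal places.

Power ≈ 0.945

Noncentrality parameter: δ = d·√(n/2) = 0.50 × √(84/2) = 3.2404
Critical value for a one-sided test at α = 0.05: z_α = 1.645.
Power = Φ(δ − 1.645) = Φ(1.596) = 0.9447.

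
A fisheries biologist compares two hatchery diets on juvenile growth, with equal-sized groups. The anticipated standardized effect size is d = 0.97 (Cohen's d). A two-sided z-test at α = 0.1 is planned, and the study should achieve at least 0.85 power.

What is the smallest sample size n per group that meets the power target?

n = 16 per group

Set Φ(δ − 1.645) = 0.85; then δ − 1.645 = Φ⁻¹(0.85) = 1.036, giving δ = 2.681.
(For δ > 0 the lower-tail rejection region contributes negligibly to power, so the one-term inversion is standard.)
δ = d·√(n/2) ⇒ n = 2(δ/d)² = 2 × (2.681 / 0.97)² = 15.28.
Rounding up, n = 16 per group.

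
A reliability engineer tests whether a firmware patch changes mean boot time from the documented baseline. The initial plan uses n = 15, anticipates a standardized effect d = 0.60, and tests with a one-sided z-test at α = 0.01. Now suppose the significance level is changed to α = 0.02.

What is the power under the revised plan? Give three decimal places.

δ = d·√n = 0.60 × √15 = 2.3238 (unchanged). New critical value: z_{0.02} = 2.054.
Revised power = P(Z > 2.054 − δ) = Φ(0.270) = 0.6064.

Power ≈ 0.606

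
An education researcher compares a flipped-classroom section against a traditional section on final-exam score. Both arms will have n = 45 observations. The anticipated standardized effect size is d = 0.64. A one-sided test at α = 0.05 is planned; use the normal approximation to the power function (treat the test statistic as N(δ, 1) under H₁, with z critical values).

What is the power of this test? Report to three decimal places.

Power ≈ 0.918

Noncentrality parameter: δ = d·√(n/2) = 0.64 × √(45/2) = 3.0358
One-sided α = 0.05 → critical value z_{0.05} = 1.645.
Power = Φ(δ − 1.645) = Φ(1.391) = 0.9179.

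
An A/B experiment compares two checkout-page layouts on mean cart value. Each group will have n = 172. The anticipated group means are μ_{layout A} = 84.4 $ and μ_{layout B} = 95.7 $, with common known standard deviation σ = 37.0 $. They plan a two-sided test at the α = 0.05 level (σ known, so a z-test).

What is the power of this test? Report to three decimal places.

Standardized effect: d = |μ_{layout A} − μ_{layout B}| / σ = |84.4 − 95.7| / 37.0 = 0.3054
Noncentrality parameter: δ = d·√(n/2) = 0.3054 × √(172/2) = 2.8322
Two-sided α = 0.05 → critical value z_{0.025} = 1.960.
Power = Φ(δ − 1.960) + Φ(−δ − 1.960) = Φ(0.872) + Φ(-4.792) = 0.8085 + 0.0000 = 0.8085.

Power ≈ 0.808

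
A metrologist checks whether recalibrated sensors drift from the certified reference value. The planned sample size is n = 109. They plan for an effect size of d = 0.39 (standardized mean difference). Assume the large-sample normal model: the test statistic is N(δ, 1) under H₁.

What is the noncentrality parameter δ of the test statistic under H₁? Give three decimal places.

δ = d·√n = 0.39 × √109 = 4.0717

δ ≈ 4.072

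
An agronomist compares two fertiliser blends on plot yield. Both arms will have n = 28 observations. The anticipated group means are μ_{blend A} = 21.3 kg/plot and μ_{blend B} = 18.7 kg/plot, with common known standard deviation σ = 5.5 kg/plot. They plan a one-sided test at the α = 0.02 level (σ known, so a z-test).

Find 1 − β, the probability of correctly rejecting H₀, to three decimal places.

Power ≈ 0.388

Standardized effect: d = |μ_{blend A} − μ_{blend B}| / σ = |21.3 − 18.7| / 5.5 = 0.4727
Noncentrality parameter: δ = d·√(n/2) = 0.4727 × √(28/2) = 1.7688
Critical value for a one-sided test at α = 0.02: z_α = 2.054.
Power = Φ(δ − 2.054) = Φ(-0.285) = 0.3878.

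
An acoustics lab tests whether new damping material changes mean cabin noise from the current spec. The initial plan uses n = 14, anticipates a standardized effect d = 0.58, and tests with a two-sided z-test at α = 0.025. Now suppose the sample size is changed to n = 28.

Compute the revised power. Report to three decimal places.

With n = 28: δ = d·√n = 0.58 × √28 = 3.0691. Critical value z_{0.0125} = 2.241.
Revised power = Φ(δ − 2.241) + Φ(−δ − 2.241) = Φ(0.828) + Φ(-5.310) = 0.7961 + 0.0000 = 0.7961.

Power ≈ 0.796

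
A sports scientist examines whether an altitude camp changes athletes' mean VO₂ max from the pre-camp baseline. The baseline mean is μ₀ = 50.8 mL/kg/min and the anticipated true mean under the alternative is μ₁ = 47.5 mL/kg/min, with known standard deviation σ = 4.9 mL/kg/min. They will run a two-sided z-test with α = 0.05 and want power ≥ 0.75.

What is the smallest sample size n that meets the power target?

n = 16

Standardized effect: d = |μ₁ − μ₀| / σ = |47.5 − 50.8| / 4.9 = 0.6735
Set Φ(δ − 1.960) = 0.75; then δ − 1.960 = Φ⁻¹(0.75) = 0.674, giving δ = 2.634.
(Ignoring the negligible lower-tail rejection probability gives the usual closed-form inversion.)
δ = d·√n ⇒ n = (δ/d)² = (2.634 / 0.6735)² = 15.30.
Rounding up, n = 16.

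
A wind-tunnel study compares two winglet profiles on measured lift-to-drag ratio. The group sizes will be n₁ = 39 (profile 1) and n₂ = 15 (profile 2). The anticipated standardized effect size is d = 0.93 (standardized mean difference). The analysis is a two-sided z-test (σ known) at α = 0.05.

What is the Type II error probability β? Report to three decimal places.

Noncentrality parameter: δ = d / √(1/n₁ + 1/n₂) = 0.93 / √(1/39 + 1/15) = 3.0610
Critical value for a two-sided test at α = 0.05: z_{α/2} = 1.960.
Power = Φ(δ − 1.960) + Φ(−δ − 1.960) = Φ(1.101) + Φ(-5.021) = 0.8646 + 0.0000 = 0.8646.
Type II error: β = 1 − power = 1 − 0.8646 = 0.1354.

β ≈ 0.135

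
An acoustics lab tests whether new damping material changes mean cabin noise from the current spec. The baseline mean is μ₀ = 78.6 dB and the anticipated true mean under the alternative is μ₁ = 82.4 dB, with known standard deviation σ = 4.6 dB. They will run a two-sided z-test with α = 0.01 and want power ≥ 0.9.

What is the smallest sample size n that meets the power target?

n = 22

Standardized effect: d = |μ₁ − μ₀| / σ = |82.4 − 78.6| / 4.6 = 0.8261
Set Φ(δ − 2.576) = 0.9; then δ − 2.576 = Φ⁻¹(0.9) = 1.282, giving δ = 3.857.
(Ignoring the negligible lower-tail rejection probability gives the usual closed-form inversion.)
δ = d·√n ⇒ n = (δ/d)² = (3.857 / 0.8261)² = 21.80.
Rounding up, n = 22.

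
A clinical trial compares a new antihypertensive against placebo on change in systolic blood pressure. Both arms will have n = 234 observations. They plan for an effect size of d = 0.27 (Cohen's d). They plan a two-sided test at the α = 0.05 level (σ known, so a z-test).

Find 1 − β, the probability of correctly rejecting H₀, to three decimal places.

Power ≈ 0.832

Noncentrality parameter: δ = d·√(n/2) = 0.27 × √(234/2) = 2.9205
Two-sided α = 0.05 → critical value z_{0.025} = 1.960.
Power = Φ(δ − 1.960) + Φ(−δ − 1.960) = Φ(0.961) + Φ(-4.880) = 0.8316 + 0.0000 = 0.8316.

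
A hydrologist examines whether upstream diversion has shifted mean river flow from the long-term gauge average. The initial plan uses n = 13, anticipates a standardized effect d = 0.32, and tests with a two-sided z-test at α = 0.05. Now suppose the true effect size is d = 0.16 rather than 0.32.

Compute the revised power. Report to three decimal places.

Power ≈ 0.089

With d = 0.16: δ = d·√n = 0.16 × √13 = 0.5769. Critical value z_{0.025} = 1.960.
Revised power = Φ(δ − 1.960) + Φ(−δ − 1.960) = Φ(-1.383) + Φ(-2.537) = 0.0833 + 0.0056 = 0.0889.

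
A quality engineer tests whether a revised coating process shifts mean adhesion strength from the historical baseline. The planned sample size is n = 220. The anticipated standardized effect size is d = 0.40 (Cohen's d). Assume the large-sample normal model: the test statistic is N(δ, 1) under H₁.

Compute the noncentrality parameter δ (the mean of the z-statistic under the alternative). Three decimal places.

The noncentrality parameter scales effect size by the design's sample-size factor: δ = d·√n = 0.40 × √220 = 5.9330

δ ≈ 5.933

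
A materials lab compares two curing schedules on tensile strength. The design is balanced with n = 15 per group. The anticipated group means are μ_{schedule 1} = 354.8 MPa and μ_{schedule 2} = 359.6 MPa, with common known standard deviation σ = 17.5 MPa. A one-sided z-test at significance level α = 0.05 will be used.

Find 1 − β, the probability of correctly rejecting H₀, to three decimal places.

Power ≈ 0.186

Standardized effect: d = |μ_{schedule 1} − μ_{schedule 2}| / σ = |354.8 − 359.6| / 17.5 = 0.2743
Noncentrality parameter: δ = d·√(n/2) = 0.2743 × √(15/2) = 0.7512
One-sided α = 0.05 → critical value z_{0.05} = 1.645.
Power = Φ(δ − 1.645) = Φ(-0.894) = 0.1857.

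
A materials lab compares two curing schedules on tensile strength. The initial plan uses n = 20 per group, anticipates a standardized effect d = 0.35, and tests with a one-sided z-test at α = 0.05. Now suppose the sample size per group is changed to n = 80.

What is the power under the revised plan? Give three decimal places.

Power ≈ 0.715

With n = 80 per group: δ = d·√(n/2) = 0.35 × √(80/2) = 2.2136. Critical value z_{0.05} = 1.645.
Revised power = P(Z > 1.645 − δ) = Φ(0.569) = 0.7152.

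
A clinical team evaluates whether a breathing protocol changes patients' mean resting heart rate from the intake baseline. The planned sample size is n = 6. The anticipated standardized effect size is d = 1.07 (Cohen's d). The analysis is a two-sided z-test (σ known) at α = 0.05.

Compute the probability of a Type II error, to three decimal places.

β ≈ 0.254

Noncentrality parameter: δ = d·√n = 1.07 × √6 = 2.6210
Two-sided α = 0.05 → critical value z_{0.025} = 1.960.
Power = Φ(δ − 1.960) + Φ(−δ − 1.960) = Φ(0.661) + Φ(-4.581) = 0.7457 + 0.0000 = 0.7457.
Type II error: β = 1 − power = 1 − 0.7457 = 0.2543.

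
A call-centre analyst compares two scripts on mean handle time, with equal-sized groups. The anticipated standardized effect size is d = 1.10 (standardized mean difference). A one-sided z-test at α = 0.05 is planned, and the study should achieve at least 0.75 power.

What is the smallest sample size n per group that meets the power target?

Set Φ(δ − 1.645) = 0.75; then δ − 1.645 = Φ⁻¹(0.75) = 0.674, giving δ = 2.319.
δ = d·√(n/2) ⇒ n = 2(δ/d)² = 2 × (2.319 / 1.10)² = 8.89.
Rounding up, n = 9 per group.

n = 9 per group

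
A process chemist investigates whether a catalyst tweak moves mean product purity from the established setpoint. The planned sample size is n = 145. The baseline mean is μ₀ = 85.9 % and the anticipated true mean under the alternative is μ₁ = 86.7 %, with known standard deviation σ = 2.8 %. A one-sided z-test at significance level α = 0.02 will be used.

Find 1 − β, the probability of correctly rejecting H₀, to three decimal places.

Standardized effect: d = |μ₁ − μ₀| / σ = |86.7 − 85.9| / 2.8 = 0.2857
Noncentrality parameter: δ = d·√n = 0.2857 × √145 = 3.4405
One-sided α = 0.02 → critical value z_{0.02} = 2.054.
Power = P(Z > 2.054 − δ) = Φ(1.387) = 0.9172.

Power ≈ 0.917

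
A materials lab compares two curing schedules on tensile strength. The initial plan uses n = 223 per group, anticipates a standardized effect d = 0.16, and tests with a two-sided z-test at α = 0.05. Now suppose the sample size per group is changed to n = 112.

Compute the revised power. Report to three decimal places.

With n = 112 per group: δ = d·√(n/2) = 0.16 × √(112/2) = 1.1973. Critical value z_{0.025} = 1.960.
Revised power = Φ(δ − 1.960) + Φ(−δ − 1.960) = Φ(-0.763) + Φ(-3.157) = 0.2228 + 0.0008 = 0.2236.

Power ≈ 0.224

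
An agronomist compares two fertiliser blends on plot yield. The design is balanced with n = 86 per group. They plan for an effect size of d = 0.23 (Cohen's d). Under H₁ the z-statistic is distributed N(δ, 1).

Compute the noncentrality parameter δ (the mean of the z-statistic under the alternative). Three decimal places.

δ ≈ 1.508

The noncentrality parameter scales effect size by the design's sample-size factor: δ = d·√(n/2) = 0.23 × √(86/2) = 1.5082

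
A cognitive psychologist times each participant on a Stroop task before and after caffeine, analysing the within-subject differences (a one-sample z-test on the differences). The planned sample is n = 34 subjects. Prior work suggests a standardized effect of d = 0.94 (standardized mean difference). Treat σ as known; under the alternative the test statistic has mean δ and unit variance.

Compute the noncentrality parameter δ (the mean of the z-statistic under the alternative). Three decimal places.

δ ≈ 5.481

δ = d·√n = 0.94 × √34 = 5.4811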